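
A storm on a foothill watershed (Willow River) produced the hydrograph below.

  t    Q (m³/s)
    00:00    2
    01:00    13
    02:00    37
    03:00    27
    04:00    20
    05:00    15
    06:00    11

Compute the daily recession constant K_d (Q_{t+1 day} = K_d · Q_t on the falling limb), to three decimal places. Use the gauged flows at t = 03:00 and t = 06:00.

Between t = 03:00 and t = 06:00 the flow falls from 27 to 11 m³/s over 3×1 h = 3 h.
Per-interval ratio K = (11/27)^(1/3) = 0.7413; K_d = K^(24/1) = 0.001.

K_d ≈ 0.001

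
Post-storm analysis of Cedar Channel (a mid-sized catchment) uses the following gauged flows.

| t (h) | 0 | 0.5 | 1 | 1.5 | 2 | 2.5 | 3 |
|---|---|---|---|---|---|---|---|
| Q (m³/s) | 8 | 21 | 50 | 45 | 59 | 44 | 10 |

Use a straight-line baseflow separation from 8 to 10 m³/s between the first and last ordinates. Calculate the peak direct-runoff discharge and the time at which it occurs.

Subtracting baseflow gives direct-runoff ordinates: 0.00, 12.67, 41.33, 36.00, 49.67, 34.33, 0.00 m³/s.
The maximum is 49.67 m³/s, occurring at the reading for t = 2 h.

Q_p = 49.67 m³/s at t = 2 h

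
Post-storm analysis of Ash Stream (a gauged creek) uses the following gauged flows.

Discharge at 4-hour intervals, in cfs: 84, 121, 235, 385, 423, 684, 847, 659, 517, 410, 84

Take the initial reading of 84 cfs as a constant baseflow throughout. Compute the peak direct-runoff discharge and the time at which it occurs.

Q_p = 763.0 cfs at t = 24 h

Subtracting baseflow gives direct-runoff ordinates: 0.0, 37.0, 151.0, 301.0, 339.0, 600.0, 763.0, 575.0, 433.0, 326.0, 0.0 cfs.
The maximum is 763.0 cfs, occurring at the reading for t = 24 h.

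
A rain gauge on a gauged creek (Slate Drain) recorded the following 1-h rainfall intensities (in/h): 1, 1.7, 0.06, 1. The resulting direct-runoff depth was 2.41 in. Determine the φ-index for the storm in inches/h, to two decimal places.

φ ≈ 0.43 in/h

Only the 3 blocks with intensity above φ contribute runoff: 1, 1.7, 1 in/h.
Σ(I−φ)·Δt = d  ⇒  (1+1.7+1 − 3φ)·1 = 2.41
φ = (3.700 − 2.41/1) / 3 = 0.43 in/h.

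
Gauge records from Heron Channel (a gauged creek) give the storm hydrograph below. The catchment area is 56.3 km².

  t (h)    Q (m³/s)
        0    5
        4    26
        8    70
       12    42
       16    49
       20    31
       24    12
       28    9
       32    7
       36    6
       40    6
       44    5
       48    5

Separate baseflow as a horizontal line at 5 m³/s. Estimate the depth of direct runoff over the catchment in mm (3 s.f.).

d ≈ 53.2 mm

Direct runoff: 0.0, 21.0, 65.0, 37.0, 44.0, 26.0, 7.0, 4.0, 2.0, 1.0, 1.0, 0.0, 0.0 m³/s; ΣQ_DR = 208.0 m³/s.
V = ΣQ_DR · Δt = 208.0 × 14400 s = 2.995 × 10^6 m³.
Over A = 56.3 km², depth = V / A = 53.2 mm.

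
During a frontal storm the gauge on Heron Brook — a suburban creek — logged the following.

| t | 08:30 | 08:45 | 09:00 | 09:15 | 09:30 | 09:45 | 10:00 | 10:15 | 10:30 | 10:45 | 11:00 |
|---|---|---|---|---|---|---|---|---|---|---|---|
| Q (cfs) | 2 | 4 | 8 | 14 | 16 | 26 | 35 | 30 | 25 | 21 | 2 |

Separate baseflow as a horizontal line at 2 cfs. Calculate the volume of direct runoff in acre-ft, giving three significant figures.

Direct-runoff ordinates (Q − Q_b): 0.0, 2.0, 6.0, 12.0, 14.0, 24.0, 33.0, 28.0, 23.0, 19.0, 0.0 cfs.
ΣQ_DR = 161.0 cfs.
With Δt = 0.25 h = 900 s, V = ΣQ_DR · Δt = 161.0 × 900 = 1.45 × 10^5 ft³ = 3.33 acre-ft.

V ≈ 3.33 acre-ft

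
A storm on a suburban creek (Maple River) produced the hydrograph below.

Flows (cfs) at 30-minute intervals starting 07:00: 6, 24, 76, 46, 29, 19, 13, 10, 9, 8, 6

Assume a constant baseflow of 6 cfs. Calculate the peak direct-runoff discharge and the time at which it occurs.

Subtracting baseflow gives direct-runoff ordinates: 0.0, 18.0, 70.0, 40.0, 23.0, 13.0, 7.0, 4.0, 3.0, 2.0, 0.0 cfs.
The maximum is 70.0 cfs, occurring at the reading for t = 08:00.

Q_p = 70.0 cfs at t = 08:00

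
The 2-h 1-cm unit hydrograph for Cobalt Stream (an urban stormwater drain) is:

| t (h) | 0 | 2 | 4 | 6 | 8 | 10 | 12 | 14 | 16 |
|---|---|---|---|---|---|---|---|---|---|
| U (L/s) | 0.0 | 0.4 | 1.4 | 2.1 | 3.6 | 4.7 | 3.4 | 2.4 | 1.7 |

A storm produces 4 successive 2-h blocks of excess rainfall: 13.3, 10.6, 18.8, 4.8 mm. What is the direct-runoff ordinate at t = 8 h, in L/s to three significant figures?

Q ≈ 9.84 L/s

By discrete convolution, Q_j = Σ (P_i / 10 mm) · U_{j−i}.
At t = 8 h (j=4): Q = (13.3/10)·3.6 + (10.6/10)·2.1 + (18.8/10)·1.4 + (4.8/10)·0.4 = 9.84 L/s.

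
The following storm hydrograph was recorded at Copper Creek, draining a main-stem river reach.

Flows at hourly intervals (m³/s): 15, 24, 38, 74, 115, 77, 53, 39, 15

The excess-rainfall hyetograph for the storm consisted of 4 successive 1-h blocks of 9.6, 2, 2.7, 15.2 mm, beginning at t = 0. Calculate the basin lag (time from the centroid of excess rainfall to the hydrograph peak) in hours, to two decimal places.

t_L ≈ 1.70 h

Centroid of excess rainfall: t_c = Σ P_i·t̄_i / ΣP_i = 2.2966 h (block centres at 0.5, 1.5, 2.5, 3.5 h).
Hydrograph peak occurs at t = 4 h, so basin lag t_L = 4 − 2.2966 = 1.70 h.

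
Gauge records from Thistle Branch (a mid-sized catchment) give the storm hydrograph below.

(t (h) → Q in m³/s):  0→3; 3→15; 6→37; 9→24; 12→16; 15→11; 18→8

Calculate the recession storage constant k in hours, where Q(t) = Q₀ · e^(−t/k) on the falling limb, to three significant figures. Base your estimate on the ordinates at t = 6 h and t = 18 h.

k ≈ 7.84 h

On the falling limb, Q drops from 37 to 8 m³/s between t = 6 h and t = 18 h (Δt = 12 h).
k = −Δt / ln(Q₂/Q₁) = −12 / ln(8/37) = 7.84 h.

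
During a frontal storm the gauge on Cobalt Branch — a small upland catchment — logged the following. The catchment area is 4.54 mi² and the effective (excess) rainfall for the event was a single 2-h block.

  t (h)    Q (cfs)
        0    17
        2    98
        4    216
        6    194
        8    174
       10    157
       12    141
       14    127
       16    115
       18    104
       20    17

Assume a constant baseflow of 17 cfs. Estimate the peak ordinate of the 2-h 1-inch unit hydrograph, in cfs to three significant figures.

Direct runoff: 0.0, 81.0, 199.0, 177.0, 157.0, 140.0, 124.0, 110.0, 98.0, 87.0, 0.0 cfs; ΣQ_DR = 1173 cfs, peak = 199.0 cfs.
Runoff depth d = ΣQ_DR·Δt / A = 1173 × 7200 / (4.54 mi²) = 0.8007 in.
The 1-inch UH is the DRH scaled by (1 in)/d, so U_p = 199.0 × 1/0.8007 = 249 cfs.

U_p ≈ 249 cfs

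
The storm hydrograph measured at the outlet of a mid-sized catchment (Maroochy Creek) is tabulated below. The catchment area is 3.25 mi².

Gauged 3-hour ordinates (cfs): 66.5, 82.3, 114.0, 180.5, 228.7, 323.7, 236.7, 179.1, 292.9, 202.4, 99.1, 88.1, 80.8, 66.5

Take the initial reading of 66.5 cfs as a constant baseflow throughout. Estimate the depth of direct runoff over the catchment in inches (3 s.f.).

Direct runoff: 0.0, 15.8, 47.5, 114.0, 162.2, 257.2, 170.2, 112.6, 226.4, 135.9, 32.6, 21.6, 14.3, 0.0 cfs; ΣQ_DR = 1310 cfs.
V = ΣQ_DR · Δt = 1310 × 10800 s = 1.415 × 10^7 ft³.
Over A = 3.25 mi², depth = V / A = 1.87 in.

d ≈ 1.87 in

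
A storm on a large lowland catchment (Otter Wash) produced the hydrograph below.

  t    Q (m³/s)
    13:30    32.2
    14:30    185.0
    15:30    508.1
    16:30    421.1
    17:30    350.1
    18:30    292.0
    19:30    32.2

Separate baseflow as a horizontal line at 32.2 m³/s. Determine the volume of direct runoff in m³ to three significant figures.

Direct-runoff ordinates (Q − Q_b): 0.0, 152.8, 475.9, 388.9, 317.9, 259.8, 0.0 m³/s.
ΣQ_DR = 1595 m³/s.
With Δt = 1 h = 3600 s, V = ΣQ_DR · Δt = 1595 × 3600 = 5.74 × 10^6 m³.

V ≈ 5.74 × 10^6 m³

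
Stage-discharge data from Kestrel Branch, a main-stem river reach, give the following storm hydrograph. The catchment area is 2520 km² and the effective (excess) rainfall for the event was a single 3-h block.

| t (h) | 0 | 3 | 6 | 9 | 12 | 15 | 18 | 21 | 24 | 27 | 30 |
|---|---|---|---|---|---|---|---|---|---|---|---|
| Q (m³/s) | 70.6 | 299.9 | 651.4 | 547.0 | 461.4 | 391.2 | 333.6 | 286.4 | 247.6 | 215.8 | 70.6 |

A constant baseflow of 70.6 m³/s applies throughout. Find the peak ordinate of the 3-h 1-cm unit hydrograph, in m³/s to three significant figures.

Direct runoff: 0.0, 229.3, 580.8, 476.4, 390.8, 320.6, 263.0, 215.8, 177.0, 145.2, 0.0 m³/s; ΣQ_DR = 2799 m³/s, peak = 580.8 m³/s.
Runoff depth d = ΣQ_DR·Δt / A = 2799 × 10800 / (2520 km²) = 12.00 mm.
The 1-cm UH is the DRH scaled by (10 mm)/d, so U_p = 580.8 × 10/12.00 = 484 m³/s.

U_p ≈ 484 m³/s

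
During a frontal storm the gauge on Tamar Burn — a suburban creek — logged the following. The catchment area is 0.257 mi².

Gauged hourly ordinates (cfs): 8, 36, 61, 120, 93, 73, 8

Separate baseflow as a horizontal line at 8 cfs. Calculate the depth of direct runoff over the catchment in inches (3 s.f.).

d ≈ 2.07 in

Direct runoff: 0.0, 28.0, 53.0, 112.0, 85.0, 65.0, 0.0 cfs; ΣQ_DR = 343.0 cfs.
V = ΣQ_DR · Δt = 343.0 × 3600 s = 1.235 × 10^6 ft³.
Over A = 0.257 mi², depth = V / A = 2.07 in.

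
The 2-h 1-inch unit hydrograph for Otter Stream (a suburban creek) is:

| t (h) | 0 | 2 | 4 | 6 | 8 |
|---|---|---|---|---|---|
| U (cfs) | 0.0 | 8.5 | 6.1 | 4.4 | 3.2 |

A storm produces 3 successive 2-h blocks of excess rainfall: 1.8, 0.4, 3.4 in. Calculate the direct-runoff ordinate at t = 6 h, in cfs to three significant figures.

By discrete convolution, Q_j = Σ (P_i / 1 in) · U_{j−i}.
At t = 6 h (j=3): Q = (1.8/1)·4.4 + (0.4/1)·6.1 + (3.4/1)·8.5 = 39.3 cfs.

Q ≈ 39.3 cfs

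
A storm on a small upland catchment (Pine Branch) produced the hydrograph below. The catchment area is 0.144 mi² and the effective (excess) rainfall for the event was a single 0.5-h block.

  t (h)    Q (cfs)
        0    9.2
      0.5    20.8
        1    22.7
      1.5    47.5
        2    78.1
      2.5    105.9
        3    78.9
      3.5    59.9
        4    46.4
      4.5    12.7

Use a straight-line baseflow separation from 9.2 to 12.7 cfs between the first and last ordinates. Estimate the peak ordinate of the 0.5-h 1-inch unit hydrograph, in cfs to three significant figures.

U_p ≈ 47.3 cfs

Direct runoff: 0.00, 11.21, 12.72, 37.13, 67.34, 94.76, 67.37, 47.98, 34.09, 0.00 cfs; ΣQ_DR = 372.6 cfs, peak = 94.76 cfs.
Runoff depth d = ΣQ_DR·Δt / A = 372.6 × 1800 / (0.144 mi²) = 2.005 in.
The 1-inch UH is the DRH scaled by (1 in)/d, so U_p = 94.76 × 1/2.005 = 47.3 cfs.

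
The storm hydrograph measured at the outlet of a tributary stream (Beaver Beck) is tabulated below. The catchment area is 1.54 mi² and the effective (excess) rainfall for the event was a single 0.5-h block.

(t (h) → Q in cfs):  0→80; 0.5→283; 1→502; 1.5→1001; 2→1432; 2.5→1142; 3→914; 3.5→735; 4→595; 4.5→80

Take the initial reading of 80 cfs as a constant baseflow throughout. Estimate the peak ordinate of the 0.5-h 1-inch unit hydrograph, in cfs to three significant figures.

Direct runoff: 0.0, 203.0, 422.0, 921.0, 1352.0, 1062.0, 834.0, 655.0, 515.0, 0.0 cfs; ΣQ_DR = 5964 cfs, peak = 1352.0 cfs.
Runoff depth d = ΣQ_DR·Δt / A = 5964 × 1800 / (1.54 mi²) = 3.001 in.
The 1-inch UH is the DRH scaled by (1 in)/d, so U_p = 1352.0 × 1/3.001 = 451 cfs.

U_p ≈ 451 cfs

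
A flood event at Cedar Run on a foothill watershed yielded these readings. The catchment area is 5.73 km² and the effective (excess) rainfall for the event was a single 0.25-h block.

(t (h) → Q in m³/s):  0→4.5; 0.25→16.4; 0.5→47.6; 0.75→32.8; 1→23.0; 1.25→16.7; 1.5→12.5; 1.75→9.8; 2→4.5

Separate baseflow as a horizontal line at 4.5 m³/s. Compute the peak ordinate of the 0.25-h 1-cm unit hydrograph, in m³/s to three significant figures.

U_p ≈ 21.6 m³/s

Direct runoff: 0.0, 11.9, 43.1, 28.3, 18.5, 12.2, 8.0, 5.3, 0.0 m³/s; ΣQ_DR = 127.3 m³/s, peak = 43.1 m³/s.
Runoff depth d = ΣQ_DR·Δt / A = 127.3 × 900 / (5.73 km²) = 19.99 mm.
The 1-cm UH is the DRH scaled by (10 mm)/d, so U_p = 43.1 × 10/19.99 = 21.6 m³/s.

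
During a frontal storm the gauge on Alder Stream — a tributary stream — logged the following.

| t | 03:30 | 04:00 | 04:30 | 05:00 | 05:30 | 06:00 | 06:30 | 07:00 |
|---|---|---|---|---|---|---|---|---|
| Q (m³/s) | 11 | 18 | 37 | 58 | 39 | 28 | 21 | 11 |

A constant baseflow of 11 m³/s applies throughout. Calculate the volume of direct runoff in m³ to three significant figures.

V ≈ 2.43 × 10^5 m³

Direct-runoff ordinates (Q − Q_b): 0.0, 7.0, 26.0, 47.0, 28.0, 17.0, 10.0, 0.0 m³/s.
ΣQ_DR = 135.0 m³/s.
With Δt = 0.5 h = 1800 s, V = ΣQ_DR · Δt = 135.0 × 1800 = 2.43 × 10^5 m³.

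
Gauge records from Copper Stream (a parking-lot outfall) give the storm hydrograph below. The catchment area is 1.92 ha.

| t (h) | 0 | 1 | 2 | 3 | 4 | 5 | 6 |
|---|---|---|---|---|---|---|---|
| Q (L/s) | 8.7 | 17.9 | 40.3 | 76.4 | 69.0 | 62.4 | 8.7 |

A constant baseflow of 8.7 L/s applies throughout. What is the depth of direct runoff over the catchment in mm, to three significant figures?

Direct runoff: 0.0, 9.2, 31.6, 67.7, 60.3, 53.7, 0.0 L/s; ΣQ_DR = 222.5 L/s.
V = ΣQ_DR · Δt = 222.5 × 3600 s = 8.010 × 10^5 L.
Over A = 1.92 ha, depth = V / A = 41.7 mm.

d ≈ 41.7 mm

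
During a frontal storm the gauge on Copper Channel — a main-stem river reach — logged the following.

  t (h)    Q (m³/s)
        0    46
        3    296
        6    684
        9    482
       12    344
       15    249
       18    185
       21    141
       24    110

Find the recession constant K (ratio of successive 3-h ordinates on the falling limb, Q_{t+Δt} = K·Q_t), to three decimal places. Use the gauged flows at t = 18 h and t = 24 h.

Using the recession-limb readings at t = 18 h and t = 24 h: Q falls from 185 to 110 m³/s over 2 intervals.
K = (Q₂/Q₁)^(1/2) = (110/185)^(1/2) = 0.771.

K ≈ 0.771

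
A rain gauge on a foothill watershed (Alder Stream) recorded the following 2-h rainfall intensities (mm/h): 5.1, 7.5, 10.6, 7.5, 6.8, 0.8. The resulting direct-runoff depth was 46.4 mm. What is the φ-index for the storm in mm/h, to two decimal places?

Only the 5 blocks with intensity above φ contribute runoff: 5.1, 7.5, 10.6, 7.5, 6.8 mm/h.
Σ(I−φ)·Δt = d  ⇒  (5.1+7.5+10.6+7.5+6.8 − 5φ)·2 = 46.4
φ = (37.50 − 46.4/2) / 5 = 2.86 mm/h.

φ ≈ 2.86 mm/h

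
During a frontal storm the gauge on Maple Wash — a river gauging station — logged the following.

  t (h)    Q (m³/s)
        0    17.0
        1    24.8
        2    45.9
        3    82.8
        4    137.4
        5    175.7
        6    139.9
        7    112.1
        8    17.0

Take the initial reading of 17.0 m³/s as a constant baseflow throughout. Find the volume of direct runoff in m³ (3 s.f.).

V ≈ 2.16 × 10^6 m³

Direct-runoff ordinates (Q − Q_b): 0.0, 7.8, 28.9, 65.8, 120.4, 158.7, 122.9, 95.1, 0.0 m³/s.
ΣQ_DR = 599.6 m³/s.
With Δt = 1 h = 3600 s, V = ΣQ_DR · Δt = 599.6 × 3600 = 2.16 × 10^6 m³.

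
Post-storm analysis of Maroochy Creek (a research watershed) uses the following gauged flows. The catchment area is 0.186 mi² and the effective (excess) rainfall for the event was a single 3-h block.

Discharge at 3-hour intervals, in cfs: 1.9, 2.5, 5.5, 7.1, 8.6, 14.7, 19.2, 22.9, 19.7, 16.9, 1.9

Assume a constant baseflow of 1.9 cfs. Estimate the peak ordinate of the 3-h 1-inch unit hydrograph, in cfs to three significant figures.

U_p ≈ 8.40 cfs

Direct runoff: 0.0, 0.6, 3.6, 5.2, 6.7, 12.8, 17.3, 21.0, 17.8, 15.0, 0.0 cfs; ΣQ_DR = 100.0 cfs, peak = 21.0 cfs.
Runoff depth d = ΣQ_DR·Δt / A = 100.0 × 10800 / (0.186 mi²) = 2.499 in.
The 1-inch UH is the DRH scaled by (1 in)/d, so U_p = 21.0 × 1/2.499 = 8.40 cfs.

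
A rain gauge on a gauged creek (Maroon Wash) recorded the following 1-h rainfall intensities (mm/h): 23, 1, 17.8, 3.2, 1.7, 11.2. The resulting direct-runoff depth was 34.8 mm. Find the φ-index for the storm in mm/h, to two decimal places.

φ ≈ 5.73 mm/h

Only the 3 blocks with intensity above φ contribute runoff: 23, 17.8, 11.2 mm/h.
Σ(I−φ)·Δt = d  ⇒  (23+17.8+11.2 − 3φ)·1 = 34.8
φ = (52.00 − 34.8/1) / 3 = 5.73 mm/h.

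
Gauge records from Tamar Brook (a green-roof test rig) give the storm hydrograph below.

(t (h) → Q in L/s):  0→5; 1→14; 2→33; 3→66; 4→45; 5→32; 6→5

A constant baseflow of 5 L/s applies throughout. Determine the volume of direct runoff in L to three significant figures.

V ≈ 5.94 × 10^5 L

Direct-runoff ordinates (Q − Q_b): 0.0, 9.0, 28.0, 61.0, 40.0, 27.0, 0.0 L/s.
ΣQ_DR = 165.0 L/s.
With Δt = 1 h = 3600 s, V = ΣQ_DR · Δt = 165.0 × 3600 = 5.94 × 10^5 L.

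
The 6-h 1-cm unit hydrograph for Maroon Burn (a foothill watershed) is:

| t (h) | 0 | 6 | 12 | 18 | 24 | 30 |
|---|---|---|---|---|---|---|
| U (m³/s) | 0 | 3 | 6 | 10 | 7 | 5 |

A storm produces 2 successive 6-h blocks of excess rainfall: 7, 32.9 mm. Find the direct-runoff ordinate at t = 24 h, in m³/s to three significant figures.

Q ≈ 37.8 m³/s

By discrete convolution, Q_j = Σ (P_i / 10 mm) · U_{j−i}.
At t = 24 h (j=4): Q = (7/10)·7 + (32.9/10)·10 = 37.8 m³/s.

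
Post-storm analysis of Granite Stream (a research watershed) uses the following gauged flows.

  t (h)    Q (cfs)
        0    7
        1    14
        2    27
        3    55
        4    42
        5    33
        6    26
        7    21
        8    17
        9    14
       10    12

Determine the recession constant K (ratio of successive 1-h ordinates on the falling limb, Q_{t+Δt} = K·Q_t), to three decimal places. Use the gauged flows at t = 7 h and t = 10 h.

K ≈ 0.830

Using the recession-limb readings at t = 7 h and t = 10 h: Q falls from 21 to 12 cfs over 3 intervals.
K = (Q₂/Q₁)^(1/3) = (12/21)^(1/3) = 0.830.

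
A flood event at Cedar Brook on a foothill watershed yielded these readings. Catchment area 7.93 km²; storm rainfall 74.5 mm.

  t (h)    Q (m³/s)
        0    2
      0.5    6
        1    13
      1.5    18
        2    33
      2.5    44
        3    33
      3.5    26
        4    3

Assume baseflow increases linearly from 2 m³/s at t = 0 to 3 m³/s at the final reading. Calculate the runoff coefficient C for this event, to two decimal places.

C ≈ 0.47

ΣQ_DR = 155.5 m³/s; V = ΣQ_DR·Δt = 2.799 × 10^5 m³.
Runoff depth d = V / A = 35.30 mm.
C = d / P = 35.30 / 74.5 = 0.47.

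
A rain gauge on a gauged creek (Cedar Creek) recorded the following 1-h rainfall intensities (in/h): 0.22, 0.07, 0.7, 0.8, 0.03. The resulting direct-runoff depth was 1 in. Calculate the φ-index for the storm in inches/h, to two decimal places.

Only the 2 blocks with intensity above φ contribute runoff: 0.7, 0.8 in/h.
Σ(I−φ)·Δt = d  ⇒  (0.7+0.8 − 2φ)·1 = 1
φ = (1.500 − 1/1) / 2 = 0.25 in/h.

φ ≈ 0.25 in/h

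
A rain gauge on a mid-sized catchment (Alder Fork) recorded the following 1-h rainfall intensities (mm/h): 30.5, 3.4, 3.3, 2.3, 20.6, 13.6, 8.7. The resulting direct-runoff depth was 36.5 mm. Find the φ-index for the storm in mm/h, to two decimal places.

φ ≈ 9.40 mm/h

Only the 3 blocks with intensity above φ contribute runoff: 30.5, 20.6, 13.6 mm/h.
Σ(I−φ)·Δt = d  ⇒  (30.5+20.6+13.6 − 3φ)·1 = 36.5
φ = (64.70 − 36.5/1) / 3 = 9.40 mm/h.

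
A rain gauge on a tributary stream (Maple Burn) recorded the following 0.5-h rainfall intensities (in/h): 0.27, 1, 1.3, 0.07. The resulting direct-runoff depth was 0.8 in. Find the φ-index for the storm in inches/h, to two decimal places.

Only the 2 blocks with intensity above φ contribute runoff: 1, 1.3 in/h.
Σ(I−φ)·Δt = d  ⇒  (1+1.3 − 2φ)·0.5 = 0.8
φ = (2.300 − 0.8/0.5) / 2 = 0.35 in/h.

φ ≈ 0.35 in/h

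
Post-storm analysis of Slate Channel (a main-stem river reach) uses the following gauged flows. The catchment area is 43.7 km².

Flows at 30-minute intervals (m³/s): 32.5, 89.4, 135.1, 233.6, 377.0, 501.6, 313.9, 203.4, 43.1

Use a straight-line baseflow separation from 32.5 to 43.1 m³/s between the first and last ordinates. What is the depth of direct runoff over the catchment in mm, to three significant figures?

d ≈ 65.5 mm

Direct runoff: 0.00, 55.58, 99.95, 197.12, 339.20, 462.48, 273.45, 161.62, 0.00 m³/s; ΣQ_DR = 1589 m³/s.
V = ΣQ_DR · Δt = 1589 × 1800 s = 2.861 × 10^6 m³.
Over A = 43.7 km², depth = V / A = 65.5 mm.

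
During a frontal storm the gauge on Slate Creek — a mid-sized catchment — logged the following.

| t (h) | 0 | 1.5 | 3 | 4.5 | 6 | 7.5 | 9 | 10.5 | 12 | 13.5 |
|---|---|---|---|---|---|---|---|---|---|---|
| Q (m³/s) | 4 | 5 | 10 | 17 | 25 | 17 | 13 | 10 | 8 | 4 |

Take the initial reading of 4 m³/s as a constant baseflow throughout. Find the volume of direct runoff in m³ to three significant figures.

V ≈ 3.94 × 10^5 m³

Direct-runoff ordinates (Q − Q_b): 0.0, 1.0, 6.0, 13.0, 21.0, 13.0, 9.0, 6.0, 4.0, 0.0 m³/s.
ΣQ_DR = 73.00 m³/s.
With Δt = 1.5 h = 5400 s, V = ΣQ_DR · Δt = 73.00 × 5400 = 3.94 × 10^5 m³.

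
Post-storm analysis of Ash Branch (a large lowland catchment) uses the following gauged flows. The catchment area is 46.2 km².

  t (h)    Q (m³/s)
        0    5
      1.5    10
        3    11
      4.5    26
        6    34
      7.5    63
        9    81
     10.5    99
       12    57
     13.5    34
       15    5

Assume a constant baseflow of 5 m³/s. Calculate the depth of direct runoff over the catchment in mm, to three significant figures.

d ≈ 43.2 mm

Direct runoff: 0.0, 5.0, 6.0, 21.0, 29.0, 58.0, 76.0, 94.0, 52.0, 29.0, 0.0 m³/s; ΣQ_DR = 370.0 m³/s.
V = ΣQ_DR · Δt = 370.0 × 5400 s = 1.998 × 10^6 m³.
Over A = 46.2 km², depth = V / A = 43.2 mm.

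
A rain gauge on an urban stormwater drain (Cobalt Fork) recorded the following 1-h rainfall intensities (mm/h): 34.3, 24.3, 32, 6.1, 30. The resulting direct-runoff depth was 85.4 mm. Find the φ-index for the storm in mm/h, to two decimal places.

φ ≈ 8.80 mm/h

Only the 4 blocks with intensity above φ contribute runoff: 34.3, 24.3, 32, 30 mm/h.
Σ(I−φ)·Δt = d  ⇒  (34.3+24.3+32+30 − 4φ)·1 = 85.4
φ = (120.6 − 85.4/1) / 4 = 8.80 mm/h.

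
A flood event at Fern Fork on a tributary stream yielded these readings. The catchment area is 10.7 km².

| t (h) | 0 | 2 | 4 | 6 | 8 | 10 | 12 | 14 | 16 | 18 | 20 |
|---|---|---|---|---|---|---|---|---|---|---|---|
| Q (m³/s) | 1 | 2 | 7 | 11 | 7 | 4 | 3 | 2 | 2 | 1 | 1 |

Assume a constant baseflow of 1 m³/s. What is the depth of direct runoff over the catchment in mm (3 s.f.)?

Direct runoff: 0.0, 1.0, 6.0, 10.0, 6.0, 3.0, 2.0, 1.0, 1.0, 0.0, 0.0 m³/s; ΣQ_DR = 30.00 m³/s.
V = ΣQ_DR · Δt = 30.00 × 7200 s = 2.160 × 10^5 m³.
Over A = 10.7 km², depth = V / A = 20.2 mm.

d ≈ 20.2 mm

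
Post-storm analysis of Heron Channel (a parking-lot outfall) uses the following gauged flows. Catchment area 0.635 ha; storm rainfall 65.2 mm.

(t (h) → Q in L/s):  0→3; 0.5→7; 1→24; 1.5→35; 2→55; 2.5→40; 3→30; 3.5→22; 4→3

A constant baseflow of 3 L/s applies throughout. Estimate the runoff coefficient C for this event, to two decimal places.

ΣQ_DR = 192.0 L/s; V = ΣQ_DR·Δt = 3.456 × 10^5 L.
Runoff depth d = V / A = 54.43 mm.
C = d / P = 54.43 / 65.2 = 0.83.

C ≈ 0.83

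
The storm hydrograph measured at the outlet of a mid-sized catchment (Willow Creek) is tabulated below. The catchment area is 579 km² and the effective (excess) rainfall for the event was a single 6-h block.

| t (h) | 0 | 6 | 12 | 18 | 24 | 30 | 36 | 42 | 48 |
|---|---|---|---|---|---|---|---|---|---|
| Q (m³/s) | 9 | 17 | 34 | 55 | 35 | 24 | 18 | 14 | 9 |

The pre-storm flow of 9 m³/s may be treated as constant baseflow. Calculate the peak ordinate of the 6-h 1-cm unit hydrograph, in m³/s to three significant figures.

Direct runoff: 0.0, 8.0, 25.0, 46.0, 26.0, 15.0, 9.0, 5.0, 0.0 m³/s; ΣQ_DR = 134.0 m³/s, peak = 46.0 m³/s.
Runoff depth d = ΣQ_DR·Δt / A = 134.0 × 21600 / (579 km²) = 4.999 mm.
The 1-cm UH is the DRH scaled by (10 mm)/d, so U_p = 46.0 × 10/4.999 = 92.0 m³/s.

U_p ≈ 92.0 m³/s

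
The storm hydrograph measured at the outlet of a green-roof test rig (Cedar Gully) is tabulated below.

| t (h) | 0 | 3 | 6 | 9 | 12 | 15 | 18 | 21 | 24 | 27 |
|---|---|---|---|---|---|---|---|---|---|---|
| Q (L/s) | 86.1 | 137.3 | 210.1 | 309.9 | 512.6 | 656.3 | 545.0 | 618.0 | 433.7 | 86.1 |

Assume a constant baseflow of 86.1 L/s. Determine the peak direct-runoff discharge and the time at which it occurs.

Subtracting baseflow gives direct-runoff ordinates: 0.0, 51.2, 124.0, 223.8, 426.5, 570.2, 458.9, 531.9, 347.6, 0.0 L/s.
The maximum is 570.2 L/s, occurring at the reading for t = 15 h.

Q_p = 570.2 L/s at t = 15 h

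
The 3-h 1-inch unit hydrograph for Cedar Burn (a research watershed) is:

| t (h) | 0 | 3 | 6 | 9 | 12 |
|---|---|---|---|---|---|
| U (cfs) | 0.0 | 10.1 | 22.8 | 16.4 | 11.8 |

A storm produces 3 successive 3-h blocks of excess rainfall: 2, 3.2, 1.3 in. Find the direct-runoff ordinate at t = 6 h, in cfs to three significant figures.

Q ≈ 77.9 cfs

By discrete convolution, Q_j = Σ (P_i / 1 in) · U_{j−i}.
At t = 6 h (j=2): Q = (2/1)·22.8 + (3.2/1)·10.1 + (1.3/1)·0.0 = 77.9 cfs.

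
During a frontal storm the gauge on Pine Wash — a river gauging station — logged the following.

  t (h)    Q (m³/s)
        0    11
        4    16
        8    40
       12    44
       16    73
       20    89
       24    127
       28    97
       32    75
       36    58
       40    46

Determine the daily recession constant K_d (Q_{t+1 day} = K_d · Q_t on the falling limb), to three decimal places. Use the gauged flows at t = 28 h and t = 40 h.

Between t = 28 h and t = 40 h the flow falls from 97 to 46 m³/s over 3×4 h = 12 h.
Per-interval ratio K = (46/97)^(1/3) = 0.7798; K_d = K^(24/4) = 0.225.

K_d ≈ 0.225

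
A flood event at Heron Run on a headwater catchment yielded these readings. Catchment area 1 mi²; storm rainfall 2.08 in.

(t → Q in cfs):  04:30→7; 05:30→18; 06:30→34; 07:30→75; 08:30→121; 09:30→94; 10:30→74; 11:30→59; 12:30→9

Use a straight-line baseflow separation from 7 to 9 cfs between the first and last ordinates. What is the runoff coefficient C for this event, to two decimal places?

ΣQ_DR = 419.0 cfs; V = ΣQ_DR·Δt = 1.508 × 10^6 ft³.
Runoff depth d = V / A = 0.6493 in.
C = d / P = 0.6493 / 2.08 = 0.31.

C ≈ 0.31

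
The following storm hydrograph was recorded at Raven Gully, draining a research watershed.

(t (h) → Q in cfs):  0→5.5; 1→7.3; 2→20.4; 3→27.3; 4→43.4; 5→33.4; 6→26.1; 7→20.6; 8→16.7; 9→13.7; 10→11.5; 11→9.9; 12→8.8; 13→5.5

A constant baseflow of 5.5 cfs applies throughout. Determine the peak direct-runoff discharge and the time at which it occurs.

Subtracting baseflow gives direct-runoff ordinates: 0.0, 1.8, 14.9, 21.8, 37.9, 27.9, 20.6, 15.1, 11.2, 8.2, 6.0, 4.4, 3.3, 0.0 cfs.
The maximum is 37.9 cfs, occurring at the reading for t = 4 h.

Q_p = 37.9 cfs at t = 4 h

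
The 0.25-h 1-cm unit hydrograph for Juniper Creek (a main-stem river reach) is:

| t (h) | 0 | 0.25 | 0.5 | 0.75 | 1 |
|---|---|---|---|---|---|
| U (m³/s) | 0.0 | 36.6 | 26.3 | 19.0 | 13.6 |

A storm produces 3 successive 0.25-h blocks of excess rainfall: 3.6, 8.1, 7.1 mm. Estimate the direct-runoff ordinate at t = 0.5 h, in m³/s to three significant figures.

Q ≈ 39.1 m³/s

By discrete convolution, Q_j = Σ (P_i / 10 mm) · U_{j−i}.
At t = 0.5 h (j=2): Q = (3.6/10)·26.3 + (8.1/10)·36.6 + (7.1/10)·0.0 = 39.1 m³/s.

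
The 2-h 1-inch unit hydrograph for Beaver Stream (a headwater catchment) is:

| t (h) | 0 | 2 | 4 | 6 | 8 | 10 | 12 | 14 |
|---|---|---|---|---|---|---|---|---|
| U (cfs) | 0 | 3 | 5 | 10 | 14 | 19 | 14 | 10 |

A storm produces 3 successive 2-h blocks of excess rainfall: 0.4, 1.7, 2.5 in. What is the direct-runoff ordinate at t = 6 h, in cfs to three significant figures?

Q ≈ 20.0 cfs

By discrete convolution, Q_j = Σ (P_i / 1 in) · U_{j−i}.
At t = 6 h (j=3): Q = (0.4/1)·10 + (1.7/1)·5 + (2.5/1)·3 = 20.0 cfs.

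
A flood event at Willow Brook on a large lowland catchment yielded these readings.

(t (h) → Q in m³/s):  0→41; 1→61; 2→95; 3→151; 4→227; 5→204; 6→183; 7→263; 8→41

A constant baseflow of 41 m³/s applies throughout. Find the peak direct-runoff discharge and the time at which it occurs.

Subtracting baseflow gives direct-runoff ordinates: 0.0, 20.0, 54.0, 110.0, 186.0, 163.0, 142.0, 222.0, 0.0 m³/s.
The maximum is 222.0 m³/s, occurring at the reading for t = 7 h.

Q_p = 222.0 m³/s at t = 7 h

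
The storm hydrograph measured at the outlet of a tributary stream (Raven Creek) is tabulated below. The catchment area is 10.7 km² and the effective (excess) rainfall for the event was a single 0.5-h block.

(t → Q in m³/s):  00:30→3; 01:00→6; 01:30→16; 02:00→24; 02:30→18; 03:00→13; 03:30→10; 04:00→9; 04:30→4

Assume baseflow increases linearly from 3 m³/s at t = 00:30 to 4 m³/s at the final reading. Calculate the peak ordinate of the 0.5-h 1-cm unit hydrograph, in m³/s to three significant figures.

Direct runoff: 0.00, 2.88, 12.75, 20.62, 14.50, 9.38, 6.25, 5.12, 0.00 m³/s; ΣQ_DR = 71.50 m³/s, peak = 20.62 m³/s.
Runoff depth d = ΣQ_DR·Δt / A = 71.50 × 1800 / (10.7 km²) = 12.03 mm.
The 1-cm UH is the DRH scaled by (10 mm)/d, so U_p = 20.62 × 10/12.03 = 17.1 m³/s.

U_p ≈ 17.1 m³/s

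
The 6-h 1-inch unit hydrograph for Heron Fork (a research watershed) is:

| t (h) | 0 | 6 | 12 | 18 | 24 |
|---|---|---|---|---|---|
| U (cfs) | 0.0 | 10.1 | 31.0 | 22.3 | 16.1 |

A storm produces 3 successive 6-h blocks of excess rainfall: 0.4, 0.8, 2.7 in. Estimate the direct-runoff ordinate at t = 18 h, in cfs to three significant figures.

By discrete convolution, Q_j = Σ (P_i / 1 in) · U_{j−i}.
At t = 18 h (j=3): Q = (0.4/1)·22.3 + (0.8/1)·31.0 + (2.7/1)·10.1 = 61.0 cfs.

Q ≈ 61.0 cfs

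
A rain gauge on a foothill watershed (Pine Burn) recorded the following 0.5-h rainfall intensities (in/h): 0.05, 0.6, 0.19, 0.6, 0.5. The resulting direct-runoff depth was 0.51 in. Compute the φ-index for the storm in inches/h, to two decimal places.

Only the 3 blocks with intensity above φ contribute runoff: 0.6, 0.6, 0.5 in/h.
Σ(I−φ)·Δt = d  ⇒  (0.6+0.6+0.5 − 3φ)·0.5 = 0.51
φ = (1.700 − 0.51/0.5) / 3 = 0.23 in/h.

φ ≈ 0.23 in/h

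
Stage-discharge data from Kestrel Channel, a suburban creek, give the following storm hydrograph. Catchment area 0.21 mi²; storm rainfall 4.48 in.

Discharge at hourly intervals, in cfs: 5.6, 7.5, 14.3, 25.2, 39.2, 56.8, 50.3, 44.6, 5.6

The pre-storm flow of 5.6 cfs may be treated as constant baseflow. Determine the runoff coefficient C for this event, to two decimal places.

ΣQ_DR = 198.7 cfs; V = ΣQ_DR·Δt = 7.153 × 10^5 ft³.
Runoff depth d = V / A = 1.466 in.
C = d / P = 1.466 / 4.48 = 0.33.

C ≈ 0.33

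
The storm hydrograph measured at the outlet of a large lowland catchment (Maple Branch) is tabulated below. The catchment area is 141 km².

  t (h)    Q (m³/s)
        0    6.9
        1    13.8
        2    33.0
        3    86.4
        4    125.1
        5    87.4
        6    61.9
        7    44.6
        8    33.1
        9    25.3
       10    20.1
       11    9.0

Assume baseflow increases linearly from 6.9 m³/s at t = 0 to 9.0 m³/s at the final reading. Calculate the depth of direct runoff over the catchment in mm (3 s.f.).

d ≈ 11.5 mm

Direct runoff: 0.00, 6.71, 25.72, 78.93, 117.44, 79.55, 53.85, 36.36, 24.67, 16.68, 11.29, 0.00 m³/s; ΣQ_DR = 451.2 m³/s.
V = ΣQ_DR · Δt = 451.2 × 3600 s = 1.624 × 10^6 m³.
Over A = 141 km², depth = V / A = 11.5 mm.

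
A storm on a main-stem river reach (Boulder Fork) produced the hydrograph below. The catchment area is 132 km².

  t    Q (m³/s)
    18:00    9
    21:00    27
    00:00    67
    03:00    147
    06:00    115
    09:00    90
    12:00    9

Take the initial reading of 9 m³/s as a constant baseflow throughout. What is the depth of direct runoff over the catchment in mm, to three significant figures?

Direct runoff: 0.0, 18.0, 58.0, 138.0, 106.0, 81.0, 0.0 m³/s; ΣQ_DR = 401.0 m³/s.
V = ΣQ_DR · Δt = 401.0 × 10800 s = 4.331 × 10^6 m³.
Over A = 132 km², depth = V / A = 32.8 mm.

d ≈ 32.8 mm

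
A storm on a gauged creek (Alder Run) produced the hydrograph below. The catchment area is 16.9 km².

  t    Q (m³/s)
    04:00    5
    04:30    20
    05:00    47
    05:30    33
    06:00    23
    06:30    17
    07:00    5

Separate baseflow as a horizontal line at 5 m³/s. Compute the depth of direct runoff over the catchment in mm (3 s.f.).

d ≈ 12.2 mm

Direct runoff: 0.0, 15.0, 42.0, 28.0, 18.0, 12.0, 0.0 m³/s; ΣQ_DR = 115.0 m³/s.
V = ΣQ_DR · Δt = 115.0 × 1800 s = 2.070 × 10^5 m³.
Over A = 16.9 km², depth = V / A = 12.2 mm.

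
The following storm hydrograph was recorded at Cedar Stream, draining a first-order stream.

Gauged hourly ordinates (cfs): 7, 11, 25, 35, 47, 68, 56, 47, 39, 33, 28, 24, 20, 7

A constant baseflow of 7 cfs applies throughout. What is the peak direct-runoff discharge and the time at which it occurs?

Subtracting baseflow gives direct-runoff ordinates: 0.0, 4.0, 18.0, 28.0, 40.0, 61.0, 49.0, 40.0, 32.0, 26.0, 21.0, 17.0, 13.0, 0.0 cfs.
The maximum is 61.0 cfs, occurring at the reading for t = 5 h.

Q_p = 61.0 cfs at t = 5 h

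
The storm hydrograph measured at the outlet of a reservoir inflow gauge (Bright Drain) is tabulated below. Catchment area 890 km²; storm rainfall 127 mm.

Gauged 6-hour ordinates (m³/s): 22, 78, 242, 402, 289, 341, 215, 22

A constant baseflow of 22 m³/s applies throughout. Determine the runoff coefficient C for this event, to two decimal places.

ΣQ_DR = 1435 m³/s; V = ΣQ_DR·Δt = 3.100 × 10^7 m³.
Runoff depth d = V / A = 34.83 mm.
C = d / P = 34.83 / 127 = 0.27.

C ≈ 0.27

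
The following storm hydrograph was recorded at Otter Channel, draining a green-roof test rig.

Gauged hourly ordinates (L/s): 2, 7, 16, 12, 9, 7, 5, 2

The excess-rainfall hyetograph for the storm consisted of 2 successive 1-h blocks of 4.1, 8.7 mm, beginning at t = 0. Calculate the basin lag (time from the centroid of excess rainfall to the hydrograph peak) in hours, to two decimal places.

Centroid of excess rainfall: t_c = Σ P_i·t̄_i / ΣP_i = 1.1797 h (block centres at 0.5, 1.5 h).
Hydrograph peak occurs at t = 2 h, so basin lag t_L = 2 − 1.1797 = 0.82 h.

t_L ≈ 0.82 h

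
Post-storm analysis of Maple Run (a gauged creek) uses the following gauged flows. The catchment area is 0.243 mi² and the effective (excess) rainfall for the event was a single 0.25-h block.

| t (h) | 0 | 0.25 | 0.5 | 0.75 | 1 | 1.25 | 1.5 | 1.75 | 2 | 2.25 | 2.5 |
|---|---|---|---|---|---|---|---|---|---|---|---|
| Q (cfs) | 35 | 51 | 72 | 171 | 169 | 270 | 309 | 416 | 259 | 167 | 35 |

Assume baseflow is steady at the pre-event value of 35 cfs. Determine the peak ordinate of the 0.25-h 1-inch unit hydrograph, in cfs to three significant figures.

U_p ≈ 152 cfs

Direct runoff: 0.0, 16.0, 37.0, 136.0, 134.0, 235.0, 274.0, 381.0, 224.0, 132.0, 0.0 cfs; ΣQ_DR = 1569 cfs, peak = 381.0 cfs.
Runoff depth d = ΣQ_DR·Δt / A = 1569 × 900 / (0.243 mi²) = 2.501 in.
The 1-inch UH is the DRH scaled by (1 in)/d, so U_p = 381.0 × 1/2.501 = 152 cfs.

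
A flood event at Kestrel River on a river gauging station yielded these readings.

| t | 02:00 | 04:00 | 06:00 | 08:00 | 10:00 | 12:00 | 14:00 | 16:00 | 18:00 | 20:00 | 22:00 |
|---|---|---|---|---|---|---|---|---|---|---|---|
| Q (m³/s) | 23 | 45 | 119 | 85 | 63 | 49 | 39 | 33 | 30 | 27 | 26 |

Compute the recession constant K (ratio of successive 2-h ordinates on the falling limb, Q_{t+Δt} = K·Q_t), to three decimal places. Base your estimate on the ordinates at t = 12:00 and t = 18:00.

Using the recession-limb readings at t = 12:00 and t = 18:00: Q falls from 49 to 30 m³/s over 3 intervals.
K = (Q₂/Q₁)^(1/3) = (30/49)^(1/3) = 0.849.

K ≈ 0.849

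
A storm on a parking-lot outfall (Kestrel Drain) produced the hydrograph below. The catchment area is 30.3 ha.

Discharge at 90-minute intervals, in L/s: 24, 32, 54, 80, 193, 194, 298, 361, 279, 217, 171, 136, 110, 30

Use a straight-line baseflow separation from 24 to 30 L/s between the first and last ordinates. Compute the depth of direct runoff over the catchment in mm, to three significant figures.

d ≈ 32.1 mm

Direct runoff: 0.00, 7.54, 29.08, 54.62, 167.15, 167.69, 271.23, 333.77, 251.31, 188.85, 142.38, 106.92, 80.46, 0.00 L/s; ΣQ_DR = 1801 L/s.
V = ΣQ_DR · Δt = 1801 × 5400 s = 9.725 × 10^6 L.
Over A = 30.3 ha, depth = V / A = 32.1 mm.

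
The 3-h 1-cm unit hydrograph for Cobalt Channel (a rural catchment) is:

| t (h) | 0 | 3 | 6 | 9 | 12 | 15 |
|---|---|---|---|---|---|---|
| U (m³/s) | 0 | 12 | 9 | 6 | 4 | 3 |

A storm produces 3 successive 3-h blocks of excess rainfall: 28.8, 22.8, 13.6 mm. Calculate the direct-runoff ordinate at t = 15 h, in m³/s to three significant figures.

By discrete convolution, Q_j = Σ (P_i / 10 mm) · U_{j−i}.
At t = 15 h (j=5): Q = (28.8/10)·3 + (22.8/10)·4 + (13.6/10)·6 = 25.9 m³/s.

Q ≈ 25.9 m³/s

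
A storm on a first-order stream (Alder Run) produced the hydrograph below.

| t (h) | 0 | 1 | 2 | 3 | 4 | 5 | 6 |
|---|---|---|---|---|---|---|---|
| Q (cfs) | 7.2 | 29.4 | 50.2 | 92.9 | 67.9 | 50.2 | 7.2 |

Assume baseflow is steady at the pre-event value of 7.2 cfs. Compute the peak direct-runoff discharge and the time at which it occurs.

Subtracting baseflow gives direct-runoff ordinates: 0.0, 22.2, 43.0, 85.7, 60.7, 43.0, 0.0 cfs.
The maximum is 85.7 cfs, occurring at the reading for t = 3 h.

Q_p = 85.7 cfs at t = 3 h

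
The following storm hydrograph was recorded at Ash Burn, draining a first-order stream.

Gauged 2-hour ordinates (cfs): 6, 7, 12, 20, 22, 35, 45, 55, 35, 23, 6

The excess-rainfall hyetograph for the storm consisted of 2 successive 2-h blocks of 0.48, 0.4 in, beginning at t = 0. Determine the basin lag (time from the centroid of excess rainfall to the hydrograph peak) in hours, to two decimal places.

t_L ≈ 12.09 h

Centroid of excess rainfall: t_c = Σ P_i·t̄_i / ΣP_i = 1.9091 h (block centres at 1, 3 h).
Hydrograph peak occurs at t = 14 h, so basin lag t_L = 14 − 1.9091 = 12.09 h.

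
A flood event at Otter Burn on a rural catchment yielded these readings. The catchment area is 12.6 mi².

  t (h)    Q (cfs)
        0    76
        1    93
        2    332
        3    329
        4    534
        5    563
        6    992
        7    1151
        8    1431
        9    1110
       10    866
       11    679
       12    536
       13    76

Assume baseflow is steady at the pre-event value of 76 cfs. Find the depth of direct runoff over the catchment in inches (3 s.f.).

d ≈ 0.947 in

Direct runoff: 0.0, 17.0, 256.0, 253.0, 458.0, 487.0, 916.0, 1075.0, 1355.0, 1034.0, 790.0, 603.0, 460.0, 0.0 cfs; ΣQ_DR = 7704 cfs.
V = ΣQ_DR · Δt = 7704 × 3600 s = 2.773 × 10^7 ft³.
Over A = 12.6 mi², depth = V / A = 0.947 in.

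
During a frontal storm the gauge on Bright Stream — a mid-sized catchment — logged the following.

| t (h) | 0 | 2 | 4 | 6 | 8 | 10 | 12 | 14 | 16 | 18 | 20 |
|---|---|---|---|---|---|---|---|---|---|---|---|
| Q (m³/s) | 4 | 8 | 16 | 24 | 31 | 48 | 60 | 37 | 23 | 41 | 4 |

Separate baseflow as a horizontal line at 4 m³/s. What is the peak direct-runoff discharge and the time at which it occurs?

Subtracting baseflow gives direct-runoff ordinates: 0.0, 4.0, 12.0, 20.0, 27.0, 44.0, 56.0, 33.0, 19.0, 37.0, 0.0 m³/s.
The maximum is 56.0 m³/s, occurring at the reading for t = 12 h.

Q_p = 56.0 m³/s at t = 12 h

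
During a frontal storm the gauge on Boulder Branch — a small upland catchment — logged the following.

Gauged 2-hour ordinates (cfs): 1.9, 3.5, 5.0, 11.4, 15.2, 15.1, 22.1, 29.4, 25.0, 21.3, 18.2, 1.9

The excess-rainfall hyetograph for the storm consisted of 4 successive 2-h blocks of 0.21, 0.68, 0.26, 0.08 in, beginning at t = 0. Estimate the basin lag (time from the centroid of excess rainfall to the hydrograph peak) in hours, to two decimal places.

t_L ≈ 10.66 h

Centroid of excess rainfall: t_c = Σ P_i·t̄_i / ΣP_i = 3.3415 h (block centres at 1, 3, 5, 7 h).
Hydrograph peak occurs at t = 14 h, so basin lag t_L = 14 − 3.3415 = 10.66 h.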